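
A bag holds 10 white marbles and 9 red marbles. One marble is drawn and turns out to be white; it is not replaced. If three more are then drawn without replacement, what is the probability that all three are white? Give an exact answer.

7/68

With the first marble removed, 9 white remain out of 18.
P = 9/18 × 8/17 × 7/16 = 504/4896 = 7/68.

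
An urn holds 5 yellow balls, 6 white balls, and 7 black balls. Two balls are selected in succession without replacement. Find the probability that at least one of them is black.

98/153

P(no black) = 11/18 × 10/17 = 110/306 = 55/153.
P(at least one) = 1 − 55/153 = 98/153.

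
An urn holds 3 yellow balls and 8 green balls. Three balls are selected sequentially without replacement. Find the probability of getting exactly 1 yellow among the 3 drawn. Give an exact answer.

28/55

One ordering (yellow drawn first) has probability 3/11 × 8/10 × 7/9 = 168/990 = 28/165.
There are C(3,1) = 3 such orderings, each equally likely, so P = 3 × 28/165 = 28/55.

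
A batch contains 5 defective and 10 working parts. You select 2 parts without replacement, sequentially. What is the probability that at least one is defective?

4/7

P(no defective) = 10/15 × 9/14 = 90/210 = 3/7.
P(at least one) = 1 − 3/7 = 4/7.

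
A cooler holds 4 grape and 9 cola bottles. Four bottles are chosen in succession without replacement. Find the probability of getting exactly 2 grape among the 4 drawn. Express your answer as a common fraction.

One ordering (grape drawn first) has probability 4/13 × 3/12 × 9/11 × 8/10 = 864/17160 = 36/715.
There are C(4,2) = 6 such orderings, each equally likely, so P = 6 × 36/715 = 216/715.

216/715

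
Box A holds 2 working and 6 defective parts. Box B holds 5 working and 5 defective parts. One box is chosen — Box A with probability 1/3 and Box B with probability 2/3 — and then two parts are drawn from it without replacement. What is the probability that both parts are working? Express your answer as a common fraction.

121/756

From Box A: P(both working) = (2/8)(1/7) = 1/28.
From Box B: P(both working) = (5/10)(4/9) = 2/9.
Total probability = (1/3)(1/28) + (2/3)(2/9) = 121/756.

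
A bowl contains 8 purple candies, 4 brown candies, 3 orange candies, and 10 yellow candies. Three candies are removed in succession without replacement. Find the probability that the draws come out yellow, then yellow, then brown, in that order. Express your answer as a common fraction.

3/115

Multiply the probability of each draw given the previous ones:
P = 10/25 × 9/24 × 4/23 = 360/13800 = 3/115.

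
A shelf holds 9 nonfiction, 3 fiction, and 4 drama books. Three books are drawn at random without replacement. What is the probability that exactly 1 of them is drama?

33/70

One ordering (drama drawn first) has probability 4/16 × 12/15 × 11/14 = 528/3360 = 11/70.
There are C(3,1) = 3 such orderings, each equally likely, so P = 3 × 11/70 = 33/70.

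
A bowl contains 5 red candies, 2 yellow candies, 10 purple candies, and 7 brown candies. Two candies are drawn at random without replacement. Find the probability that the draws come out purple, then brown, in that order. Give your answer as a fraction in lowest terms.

Each draw changes the counts, so multiply the conditional probabilities along the sequence:
P = 10/24 × 7/23 = 70/552 = 35/276.

35/276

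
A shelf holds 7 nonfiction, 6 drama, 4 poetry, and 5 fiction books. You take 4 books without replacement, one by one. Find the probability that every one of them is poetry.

1/7315

P = 4/22 × 3/21 × 2/20 × 1/19 = 24/175560 = 1/7315.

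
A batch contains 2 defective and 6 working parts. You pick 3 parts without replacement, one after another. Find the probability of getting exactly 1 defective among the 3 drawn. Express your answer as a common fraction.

One ordering (defective drawn first) has probability 2/8 × 6/7 × 5/6 = 60/336 = 5/28.
There are C(3,1) = 3 such orderings, each equally likely, so P = 3 × 5/28 = 15/28.

15/28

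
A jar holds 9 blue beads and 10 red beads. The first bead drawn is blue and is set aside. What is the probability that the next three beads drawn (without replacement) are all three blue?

7/102

After the first draw, 8 of the remaining 18 beads are blue.
P = 8/18 × 7/17 × 6/16 = 336/4896 = 7/102.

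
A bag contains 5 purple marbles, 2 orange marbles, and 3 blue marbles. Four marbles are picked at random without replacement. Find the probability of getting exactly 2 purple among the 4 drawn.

One ordering (purple drawn first) has probability 5/10 × 4/9 × 5/8 × 4/7 = 400/5040 = 5/63.
There are C(4,2) = 6 such orderings, each equally likely, so P = 6 × 5/63 = 10/21.

10/21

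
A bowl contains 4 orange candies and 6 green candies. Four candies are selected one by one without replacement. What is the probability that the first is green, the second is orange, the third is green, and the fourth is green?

2/21

Each draw changes the counts, so multiply the conditional probabilities along the sequence:
P = 6/10 × 4/9 × 5/8 × 4/7 = 480/5040 = 2/21.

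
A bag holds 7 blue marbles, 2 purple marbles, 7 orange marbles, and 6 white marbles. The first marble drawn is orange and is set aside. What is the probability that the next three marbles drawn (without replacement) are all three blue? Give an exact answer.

After the first draw, 7 of the remaining 21 marbles are blue.
P = 7/21 × 6/20 × 5/19 = 210/7980 = 1/38.

1/38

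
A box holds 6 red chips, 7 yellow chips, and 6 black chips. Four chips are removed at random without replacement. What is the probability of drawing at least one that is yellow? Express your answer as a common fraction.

P(no yellow) = 12/19 × 11/18 × 10/17 × 9/16 = 11880/93024 = 165/1292.
P(at least one) = 1 − 165/1292 = 1127/1292.

1127/1292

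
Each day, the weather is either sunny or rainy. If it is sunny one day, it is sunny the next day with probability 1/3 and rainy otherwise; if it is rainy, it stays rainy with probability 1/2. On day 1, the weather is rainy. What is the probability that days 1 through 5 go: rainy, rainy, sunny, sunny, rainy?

1/18

Day 1 is given. For each transition, use the conditional probability from the current state:
P(rainy | rainy) = 1/2; P(sunny | rainy) = 1/2; P(sunny | sunny) = 1/3; P(rainy | sunny) = 2/3.
P = 1/2 × 1/2 × 1/3 × 2/3 = 2/36 = 1/18.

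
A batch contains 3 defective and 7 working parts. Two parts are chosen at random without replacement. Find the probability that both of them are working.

7/15

P = 7/10 × 6/9 = 42/90 = 7/15.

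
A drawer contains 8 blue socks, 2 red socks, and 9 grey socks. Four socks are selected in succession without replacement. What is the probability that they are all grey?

P = 9/19 × 8/18 × 7/17 × 6/16 = 3024/93024 = 21/646.

21/646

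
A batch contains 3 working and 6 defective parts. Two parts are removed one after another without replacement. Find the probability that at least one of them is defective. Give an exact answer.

P(no defective) = 3/9 × 2/8 = 6/72 = 1/12.
P(at least one) = 1 − 1/12 = 11/12.

11/12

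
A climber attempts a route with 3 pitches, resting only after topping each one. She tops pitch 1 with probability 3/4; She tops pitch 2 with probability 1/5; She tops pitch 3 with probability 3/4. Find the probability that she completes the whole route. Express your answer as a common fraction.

The events are sequential, so multiply the conditional probabilities:
P = 3/4 × 1/5 × 3/4 = 9/80.

9/80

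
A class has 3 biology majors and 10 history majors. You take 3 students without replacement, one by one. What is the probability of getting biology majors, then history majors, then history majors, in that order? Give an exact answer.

45/286

Each draw changes the counts, so multiply the conditional probabilities along the sequence:
P = 3/13 × 10/12 × 9/11 = 270/1716 = 45/286.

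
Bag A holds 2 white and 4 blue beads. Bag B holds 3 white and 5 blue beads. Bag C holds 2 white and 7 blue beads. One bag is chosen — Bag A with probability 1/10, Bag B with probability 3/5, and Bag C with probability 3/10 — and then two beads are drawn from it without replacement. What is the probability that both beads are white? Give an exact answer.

111/1400

From Bag A: P(both white) = (2/6)(1/5) = 1/15.
From Bag B: P(both white) = (3/8)(2/7) = 3/28.
From Bag C: P(both white) = (2/9)(1/8) = 1/36.
Total probability = (1/10)(1/15) + (3/5)(3/28) + (3/10)(1/36) = 111/1400.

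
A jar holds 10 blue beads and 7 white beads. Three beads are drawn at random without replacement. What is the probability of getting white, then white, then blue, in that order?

Chain rule:
P = 7/17 × 6/16 × 10/15 = 420/4080 = 7/68.

7/68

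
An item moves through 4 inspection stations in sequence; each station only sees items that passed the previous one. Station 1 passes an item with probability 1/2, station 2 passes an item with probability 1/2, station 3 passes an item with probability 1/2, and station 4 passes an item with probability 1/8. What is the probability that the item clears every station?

1/64

The events are sequential, so multiply the conditional probabilities:
P = 1/2 × 1/2 × 1/2 × 1/8 = 1/64.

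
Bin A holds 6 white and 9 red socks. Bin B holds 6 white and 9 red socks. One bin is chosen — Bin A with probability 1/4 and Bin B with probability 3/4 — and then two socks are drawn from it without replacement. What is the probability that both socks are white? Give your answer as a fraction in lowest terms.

From Bin A: P(both white) = (6/15)(5/14) = 1/7.
From Bin B: P(both white) = (6/15)(5/14) = 1/7.
Total probability = (1/4)(1/7) + (3/4)(1/7) = 1/7.

1/7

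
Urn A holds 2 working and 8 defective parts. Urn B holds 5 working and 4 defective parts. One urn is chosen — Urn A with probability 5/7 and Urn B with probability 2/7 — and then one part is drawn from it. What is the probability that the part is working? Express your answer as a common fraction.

19/63

From Urn A: P(working) = 2/10.
From Urn B: P(working) = 5/9.
Total probability = (5/7)(2/10) + (2/7)(5/9) = 19/63.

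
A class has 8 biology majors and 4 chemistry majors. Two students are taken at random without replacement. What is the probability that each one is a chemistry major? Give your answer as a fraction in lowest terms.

P = 4/12 × 3/11 = 12/132 = 1/11.

1/11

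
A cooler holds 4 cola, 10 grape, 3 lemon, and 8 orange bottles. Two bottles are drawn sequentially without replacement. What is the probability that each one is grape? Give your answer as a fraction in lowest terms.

3/20

P(all grape) = 10/25 × 9/24 = 90/600 = 3/20.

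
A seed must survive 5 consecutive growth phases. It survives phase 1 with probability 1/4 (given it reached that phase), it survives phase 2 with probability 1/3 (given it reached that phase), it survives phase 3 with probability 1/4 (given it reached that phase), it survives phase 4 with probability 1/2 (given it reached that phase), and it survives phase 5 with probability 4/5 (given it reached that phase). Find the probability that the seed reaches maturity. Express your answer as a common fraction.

1/120

Each stage is reached only if all earlier stages succeed, so
P = 1/4 × 1/3 × 1/4 × 1/2 × 4/5 = 4/480 = 1/120.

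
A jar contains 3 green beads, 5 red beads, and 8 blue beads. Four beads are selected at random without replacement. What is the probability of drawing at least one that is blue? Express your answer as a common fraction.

P(no blue) = 8/16 × 7/15 × 6/14 × 5/13 = 1680/43680 = 1/26.
P(at least one) = 1 − 1/26 = 25/26.

25/26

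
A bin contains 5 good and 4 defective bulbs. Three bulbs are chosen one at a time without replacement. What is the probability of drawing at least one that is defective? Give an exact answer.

P(no defective) = 5/9 × 4/8 × 3/7 = 60/504 = 5/42.
P(at least one) = 1 − 5/42 = 37/42.

37/42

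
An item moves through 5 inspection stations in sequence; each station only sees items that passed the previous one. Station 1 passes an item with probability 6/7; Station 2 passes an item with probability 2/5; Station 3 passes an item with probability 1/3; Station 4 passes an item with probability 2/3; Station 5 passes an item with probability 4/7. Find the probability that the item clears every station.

32/735

Each stage is reached only if all earlier stages succeed, so
P = 6/7 × 2/5 × 1/3 × 2/3 × 4/7 = 96/2205 = 32/735.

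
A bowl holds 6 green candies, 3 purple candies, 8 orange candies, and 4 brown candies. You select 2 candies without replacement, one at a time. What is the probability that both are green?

P(all green) = 6/21 × 5/20 = 30/420 = 1/14.

1/14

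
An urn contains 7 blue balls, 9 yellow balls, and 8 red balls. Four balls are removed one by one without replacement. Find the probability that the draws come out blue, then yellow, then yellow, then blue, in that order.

Chain rule:
P = 7/24 × 9/23 × 8/22 × 6/21 = 3024/255024 = 3/253.

3/253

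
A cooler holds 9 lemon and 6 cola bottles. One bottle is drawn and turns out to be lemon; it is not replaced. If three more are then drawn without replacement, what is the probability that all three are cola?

After the first draw, 6 of the remaining 14 bottles are cola.
P = 6/14 × 5/13 × 4/12 = 120/2184 = 5/91.

5/91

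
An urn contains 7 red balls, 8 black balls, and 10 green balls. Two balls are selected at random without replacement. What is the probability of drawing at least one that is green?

P(no green) = 15/25 × 14/24 = 210/600 = 7/20.
P(at least one) = 1 − 7/20 = 13/20.

13/20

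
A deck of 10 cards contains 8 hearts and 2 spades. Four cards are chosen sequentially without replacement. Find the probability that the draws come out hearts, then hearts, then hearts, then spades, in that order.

Each draw changes the counts, so multiply the conditional probabilities along the sequence:
P = 8/10 × 7/9 × 6/8 × 2/7 = 672/5040 = 2/15.

2/15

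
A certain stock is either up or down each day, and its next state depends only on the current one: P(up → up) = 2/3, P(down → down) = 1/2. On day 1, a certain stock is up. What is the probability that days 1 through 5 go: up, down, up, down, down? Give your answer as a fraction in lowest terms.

1/36

Day 1 is given. For each transition, use the conditional probability from the current state:
P(down | up) = 1/3; P(up | down) = 1/2; P(down | up) = 1/3; P(down | down) = 1/2.
P = 1/3 × 1/2 × 1/3 × 1/2 = 1/36.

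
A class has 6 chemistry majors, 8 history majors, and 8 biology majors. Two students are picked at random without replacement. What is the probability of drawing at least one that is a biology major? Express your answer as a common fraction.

20/33

P(no biology majors) = 14/22 × 13/21 = 182/462 = 13/33.
P(at least one) = 1 − 13/33 = 20/33.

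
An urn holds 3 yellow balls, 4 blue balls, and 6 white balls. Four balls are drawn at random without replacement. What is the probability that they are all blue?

P(all blue) = 4/13 × 3/12 × 2/11 × 1/10 = 24/17160 = 1/715.

1/715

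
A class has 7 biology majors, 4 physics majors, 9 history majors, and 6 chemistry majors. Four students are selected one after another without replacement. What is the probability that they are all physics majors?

P(all physics majors) = 4/26 × 3/25 × 2/24 × 1/23 = 24/358800 = 1/14950.

1/14950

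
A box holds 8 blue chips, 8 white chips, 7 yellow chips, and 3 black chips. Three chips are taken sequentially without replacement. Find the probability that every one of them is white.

P = 8/26 × 7/25 × 6/24 = 336/15600 = 7/325.

7/325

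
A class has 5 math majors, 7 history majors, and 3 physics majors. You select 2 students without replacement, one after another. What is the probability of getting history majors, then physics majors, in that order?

Each draw changes the counts, so multiply the conditional probabilities along the sequence:
P = 7/15 × 3/14 = 21/210 = 1/10.

1/10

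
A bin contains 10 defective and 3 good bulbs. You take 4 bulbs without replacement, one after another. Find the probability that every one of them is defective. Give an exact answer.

42/143

P = 10/13 × 9/12 × 8/11 × 7/10 = 5040/17160 = 42/143.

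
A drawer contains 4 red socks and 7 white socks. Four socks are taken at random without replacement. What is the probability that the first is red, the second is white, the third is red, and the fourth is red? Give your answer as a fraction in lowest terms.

7/330

Multiply the probability of each draw given the previous ones:
P = 4/11 × 7/10 × 3/9 × 2/8 = 168/7920 = 7/330.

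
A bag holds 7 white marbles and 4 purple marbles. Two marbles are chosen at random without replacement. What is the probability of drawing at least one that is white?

P(no white) = 4/11 × 3/10 = 12/110 = 6/55.
P(at least one) = 1 − 6/55 = 49/55.

49/55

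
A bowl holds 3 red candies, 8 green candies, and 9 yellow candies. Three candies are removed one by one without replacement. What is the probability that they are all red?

P(all red) = 3/20 × 2/19 × 1/18 = 6/6840 = 1/1140.

1/1140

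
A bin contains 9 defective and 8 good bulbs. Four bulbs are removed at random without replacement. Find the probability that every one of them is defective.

9/170

P(every draw is defective) = 9/17 × 8/16 × 7/15 × 6/14 = 3024/57120 = 9/170.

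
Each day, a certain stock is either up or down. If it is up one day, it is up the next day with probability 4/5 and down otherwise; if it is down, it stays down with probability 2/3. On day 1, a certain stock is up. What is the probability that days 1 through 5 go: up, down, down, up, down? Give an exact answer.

Day 1 is given. For each transition, use the conditional probability from the current state:
P(down | up) = 1/5; P(down | down) = 2/3; P(up | down) = 1/3; P(down | up) = 1/5.
P = 1/5 × 2/3 × 1/3 × 1/5 = 2/225.

2/225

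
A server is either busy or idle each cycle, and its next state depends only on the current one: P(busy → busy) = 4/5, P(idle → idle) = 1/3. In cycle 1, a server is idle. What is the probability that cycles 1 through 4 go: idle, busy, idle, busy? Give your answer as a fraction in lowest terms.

4/45

Cycle 1 is given. For each transition, use the conditional probability from the current state:
P(busy | idle) = 2/3; P(idle | busy) = 1/5; P(busy | idle) = 2/3.
P = 2/3 × 1/5 × 2/3 = 4/45.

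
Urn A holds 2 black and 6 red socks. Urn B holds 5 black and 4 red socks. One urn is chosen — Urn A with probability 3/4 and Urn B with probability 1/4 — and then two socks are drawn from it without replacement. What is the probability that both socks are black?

From Urn A: P(both black) = (2/8)(1/7) = 1/28.
From Urn B: P(both black) = (5/9)(4/8) = 5/18.
Total probability = (3/4)(1/28) + (1/4)(5/18) = 97/1008.

97/1008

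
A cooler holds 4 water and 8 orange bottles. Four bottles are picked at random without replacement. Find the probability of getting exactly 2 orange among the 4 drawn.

One ordering (orange drawn first) has probability 8/12 × 7/11 × 4/10 × 3/9 = 672/11880 = 28/495.
There are C(4,2) = 6 such orderings, each equally likely, so P = 6 × 28/495 = 56/165.

56/165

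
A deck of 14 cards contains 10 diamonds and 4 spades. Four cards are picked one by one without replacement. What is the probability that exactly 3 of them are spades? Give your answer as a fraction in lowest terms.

One ordering (spades drawn first) has probability 4/14 × 3/13 × 2/12 × 10/11 = 240/24024 = 10/1001.
There are C(4,3) = 4 such orderings, each equally likely, so P = 4 × 10/1001 = 40/1001.

40/1001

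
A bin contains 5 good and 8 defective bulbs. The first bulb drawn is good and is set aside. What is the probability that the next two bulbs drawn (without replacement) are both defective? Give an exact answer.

14/33

With the first bulb removed, 8 defective remain out of 12.
P = 8/12 × 7/11 = 56/132 = 14/33.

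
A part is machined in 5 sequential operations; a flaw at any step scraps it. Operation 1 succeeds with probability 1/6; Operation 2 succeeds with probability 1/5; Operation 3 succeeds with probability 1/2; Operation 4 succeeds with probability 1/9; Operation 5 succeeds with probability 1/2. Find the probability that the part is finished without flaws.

The events are sequential, so multiply the conditional probabilities:
P = 1/6 × 1/5 × 1/2 × 1/9 × 1/2 = 1/1080.

1/1080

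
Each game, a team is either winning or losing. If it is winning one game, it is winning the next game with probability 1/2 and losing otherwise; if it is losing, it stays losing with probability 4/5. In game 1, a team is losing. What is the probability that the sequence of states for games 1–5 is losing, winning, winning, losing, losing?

1/25

Game 1 is given. For each transition, use the conditional probability from the current state:
P(winning | losing) = 1/5; P(winning | winning) = 1/2; P(losing | winning) = 1/2; P(losing | losing) = 4/5.
P = 1/5 × 1/2 × 1/2 × 4/5 = 4/100 = 1/25.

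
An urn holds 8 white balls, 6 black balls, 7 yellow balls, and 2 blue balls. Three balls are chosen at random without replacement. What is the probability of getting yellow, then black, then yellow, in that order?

6/253

Multiply the probability of each draw given the previous ones:
P = 7/23 × 6/22 × 6/21 = 252/10626 = 6/253.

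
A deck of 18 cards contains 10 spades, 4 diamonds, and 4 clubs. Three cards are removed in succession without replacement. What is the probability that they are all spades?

5/34

P = 10/18 × 9/17 × 8/16 = 720/4896 = 5/34.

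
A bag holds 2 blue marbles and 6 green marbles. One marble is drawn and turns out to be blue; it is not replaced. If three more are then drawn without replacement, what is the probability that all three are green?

4/7

After the first draw, 6 of the remaining 7 marbles are green.
P = 6/7 × 5/6 × 4/5 = 120/210 = 4/7.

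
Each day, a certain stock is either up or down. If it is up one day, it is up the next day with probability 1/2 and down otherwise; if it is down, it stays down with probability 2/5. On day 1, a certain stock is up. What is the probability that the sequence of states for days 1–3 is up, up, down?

1/4

Day 1 is given. For each transition, use the conditional probability from the current state:
P(up | up) = 1/2; P(down | up) = 1/2.
P = 1/2 × 1/2 = 1/4.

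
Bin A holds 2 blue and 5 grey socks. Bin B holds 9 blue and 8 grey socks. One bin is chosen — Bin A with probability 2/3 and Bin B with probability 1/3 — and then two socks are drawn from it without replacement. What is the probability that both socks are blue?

257/2142

From Bin A: P(both blue) = (2/7)(1/6) = 1/21.
From Bin B: P(both blue) = (9/17)(8/16) = 9/34.
Total probability = (2/3)(1/21) + (1/3)(9/34) = 257/2142.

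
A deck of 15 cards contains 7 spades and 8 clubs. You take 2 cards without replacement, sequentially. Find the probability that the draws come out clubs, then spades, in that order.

Each draw changes the counts, so multiply the conditional probabilities along the sequence:
P = 8/15 × 7/14 = 56/210 = 4/15.

4/15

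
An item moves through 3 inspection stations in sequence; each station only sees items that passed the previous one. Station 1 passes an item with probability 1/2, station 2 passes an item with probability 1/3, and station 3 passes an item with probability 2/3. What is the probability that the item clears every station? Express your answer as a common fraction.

1/9

Multiplying along the chain,
P = 1/2 × 1/3 × 2/3 = 2/18 = 1/9.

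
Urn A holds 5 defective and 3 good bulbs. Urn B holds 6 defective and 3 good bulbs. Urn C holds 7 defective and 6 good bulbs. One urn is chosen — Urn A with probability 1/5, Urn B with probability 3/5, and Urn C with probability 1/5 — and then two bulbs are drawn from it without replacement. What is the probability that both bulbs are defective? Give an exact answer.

From Urn A: P(both defective) = (5/8)(4/7) = 5/14.
From Urn B: P(both defective) = (6/9)(5/8) = 5/12.
From Urn C: P(both defective) = (7/13)(6/12) = 7/26.
Total probability = (1/5)(5/14) + (3/5)(5/12) + (1/5)(7/26) = 683/1820.

683/1820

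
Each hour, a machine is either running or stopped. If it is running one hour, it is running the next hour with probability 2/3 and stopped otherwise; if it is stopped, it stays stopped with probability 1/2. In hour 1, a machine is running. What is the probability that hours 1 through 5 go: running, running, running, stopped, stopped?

Hour 1 is given. For each transition, use the conditional probability from the current state:
P(running | running) = 2/3; P(running | running) = 2/3; P(stopped | running) = 1/3; P(stopped | stopped) = 1/2.
P = 2/3 × 2/3 × 1/3 × 1/2 = 4/54 = 2/27.

2/27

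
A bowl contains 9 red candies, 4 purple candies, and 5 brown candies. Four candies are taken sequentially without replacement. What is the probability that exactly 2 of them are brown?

One ordering (brown drawn first) has probability 5/18 × 4/17 × 13/16 × 12/15 = 3120/73440 = 13/306.
There are C(4,2) = 6 such orderings, each equally likely, so P = 6 × 13/306 = 13/51.

13/51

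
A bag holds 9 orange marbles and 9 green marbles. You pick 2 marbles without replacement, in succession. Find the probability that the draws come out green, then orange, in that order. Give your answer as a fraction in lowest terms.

Each draw changes the counts, so multiply the conditional probabilities along the sequence:
P = 9/18 × 9/17 = 81/306 = 9/34.

9/34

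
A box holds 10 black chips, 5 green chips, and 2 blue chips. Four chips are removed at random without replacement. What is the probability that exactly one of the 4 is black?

One ordering (black drawn first) has probability 10/17 × 7/16 × 6/15 × 5/14 = 2100/57120 = 5/136.
There are C(4,1) = 4 such orderings, each equally likely, so P = 4 × 5/136 = 5/34.

5/34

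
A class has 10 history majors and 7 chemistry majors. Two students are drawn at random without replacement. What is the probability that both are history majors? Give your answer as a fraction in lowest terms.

P(every draw is a history major) = 10/17 × 9/16 = 90/272 = 45/136.

45/136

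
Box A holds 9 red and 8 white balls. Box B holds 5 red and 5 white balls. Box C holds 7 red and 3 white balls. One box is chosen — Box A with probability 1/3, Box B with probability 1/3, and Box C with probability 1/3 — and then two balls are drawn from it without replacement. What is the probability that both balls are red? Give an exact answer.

From Box A: P(both red) = (9/17)(8/16) = 9/34.
From Box B: P(both red) = (5/10)(4/9) = 2/9.
From Box C: P(both red) = (7/10)(6/9) = 7/15.
Total probability = (1/3)(9/34) + (1/3)(2/9) + (1/3)(7/15) = 1459/4590.

1459/4590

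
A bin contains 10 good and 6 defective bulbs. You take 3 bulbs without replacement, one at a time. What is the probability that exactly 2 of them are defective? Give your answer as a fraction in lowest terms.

15/56

One ordering (defective drawn first) has probability 6/16 × 5/15 × 10/14 = 300/3360 = 5/56.
There are C(3,2) = 3 such orderings, each equally likely, so P = 3 × 5/56 = 15/56.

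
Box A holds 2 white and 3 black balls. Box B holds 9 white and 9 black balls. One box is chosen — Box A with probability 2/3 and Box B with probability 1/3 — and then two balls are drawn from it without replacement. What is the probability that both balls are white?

From Box A: P(both white) = (2/5)(1/4) = 1/10.
From Box B: P(both white) = (9/18)(8/17) = 4/17.
Total probability = (2/3)(1/10) + (1/3)(4/17) = 37/255.

37/255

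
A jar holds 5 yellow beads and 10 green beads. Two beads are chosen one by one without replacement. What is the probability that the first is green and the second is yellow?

Multiply the probability of each draw given the previous ones:
P = 10/15 × 5/14 = 50/210 = 5/21.

5/21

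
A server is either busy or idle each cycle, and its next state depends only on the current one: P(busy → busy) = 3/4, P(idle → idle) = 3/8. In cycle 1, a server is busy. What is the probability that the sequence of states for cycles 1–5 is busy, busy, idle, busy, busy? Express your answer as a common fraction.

Cycle 1 is given. For each transition, use the conditional probability from the current state:
P(busy | busy) = 3/4; P(idle | busy) = 1/4; P(busy | idle) = 5/8; P(busy | busy) = 3/4.
P = 3/4 × 1/4 × 5/8 × 3/4 = 45/512.

45/512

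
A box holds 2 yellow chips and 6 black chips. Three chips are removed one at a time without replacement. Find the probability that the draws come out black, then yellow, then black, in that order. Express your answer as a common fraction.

5/28

Multiply the probability of each draw given the previous ones:
P = 6/8 × 2/7 × 5/6 = 60/336 = 5/28.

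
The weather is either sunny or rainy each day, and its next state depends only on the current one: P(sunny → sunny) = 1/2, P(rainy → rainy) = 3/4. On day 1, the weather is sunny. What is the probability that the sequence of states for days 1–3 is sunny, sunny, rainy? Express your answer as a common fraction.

Day 1 is given. For each transition, use the conditional probability from the current state:
P(sunny | sunny) = 1/2; P(rainy | sunny) = 1/2.
P = 1/2 × 1/2 = 1/4.

1/4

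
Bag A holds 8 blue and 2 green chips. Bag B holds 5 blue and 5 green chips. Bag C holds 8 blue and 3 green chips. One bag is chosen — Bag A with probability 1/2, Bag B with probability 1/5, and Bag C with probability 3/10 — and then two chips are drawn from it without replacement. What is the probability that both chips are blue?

From Bag A: P(both blue) = (8/10)(7/9) = 28/45.
From Bag B: P(both blue) = (5/10)(4/9) = 2/9.
From Bag C: P(both blue) = (8/11)(7/10) = 28/55.
Total probability = (1/2)(28/45) + (1/5)(2/9) + (3/10)(28/55) = 1258/2475.

1258/2475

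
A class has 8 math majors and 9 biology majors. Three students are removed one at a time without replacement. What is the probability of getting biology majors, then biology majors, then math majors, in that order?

12/85

Each draw changes the counts, so multiply the conditional probabilities along the sequence:
P = 9/17 × 8/16 × 8/15 = 576/4080 = 12/85.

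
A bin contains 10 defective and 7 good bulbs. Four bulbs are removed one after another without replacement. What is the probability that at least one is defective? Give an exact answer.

67/68

P(no defective) = 7/17 × 6/16 × 5/15 × 4/14 = 840/57120 = 1/68.
P(at least one) = 1 − 1/68 = 67/68.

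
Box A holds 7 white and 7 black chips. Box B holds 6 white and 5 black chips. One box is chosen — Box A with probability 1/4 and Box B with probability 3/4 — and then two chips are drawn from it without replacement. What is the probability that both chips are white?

75/286

From Box A: P(both white) = (7/14)(6/13) = 3/13.
From Box B: P(both white) = (6/11)(5/10) = 3/11.
Total probability = (1/4)(3/13) + (3/4)(3/11) = 75/286.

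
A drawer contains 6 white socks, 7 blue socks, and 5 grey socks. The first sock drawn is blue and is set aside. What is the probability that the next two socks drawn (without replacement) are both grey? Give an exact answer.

5/68

With the first sock removed, 5 grey remain out of 17.
P = 5/17 × 4/16 = 20/272 = 5/68.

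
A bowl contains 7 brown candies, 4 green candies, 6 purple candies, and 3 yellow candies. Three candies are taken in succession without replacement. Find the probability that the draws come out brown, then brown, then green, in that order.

7/285

Multiply the probability of each draw given the previous ones:
P = 7/20 × 6/19 × 4/18 = 168/6840 = 7/285.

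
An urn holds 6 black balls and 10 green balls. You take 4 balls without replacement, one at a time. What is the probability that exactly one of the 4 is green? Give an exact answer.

10/91

One ordering (green drawn first) has probability 10/16 × 6/15 × 5/14 × 4/13 = 1200/43680 = 5/182.
There are C(4,1) = 4 such orderings, each equally likely, so P = 4 × 5/182 = 10/91.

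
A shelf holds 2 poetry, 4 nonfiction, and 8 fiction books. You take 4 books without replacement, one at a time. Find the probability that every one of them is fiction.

10/143

P(every draw is fiction) = 8/14 × 7/13 × 6/12 × 5/11 = 1680/24024 = 10/143.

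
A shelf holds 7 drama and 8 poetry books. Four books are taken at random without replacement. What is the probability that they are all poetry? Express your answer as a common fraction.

2/39

P(all poetry) = 8/15 × 7/14 × 6/13 × 5/12 = 1680/32760 = 2/39.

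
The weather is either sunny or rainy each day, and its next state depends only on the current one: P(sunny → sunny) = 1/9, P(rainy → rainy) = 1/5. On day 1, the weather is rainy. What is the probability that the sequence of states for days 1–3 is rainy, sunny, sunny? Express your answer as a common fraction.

4/45

Day 1 is given. For each transition, use the conditional probability from the current state:
P(sunny | rainy) = 4/5; P(sunny | sunny) = 1/9.
P = 4/5 × 1/9 = 4/45.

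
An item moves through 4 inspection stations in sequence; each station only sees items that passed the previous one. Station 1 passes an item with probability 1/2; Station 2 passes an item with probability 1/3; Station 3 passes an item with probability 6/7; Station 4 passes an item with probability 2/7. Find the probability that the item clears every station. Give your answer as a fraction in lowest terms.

2/49

Each stage is reached only if all earlier stages succeed, so
P = 1/2 × 1/3 × 6/7 × 2/7 = 12/294 = 2/49.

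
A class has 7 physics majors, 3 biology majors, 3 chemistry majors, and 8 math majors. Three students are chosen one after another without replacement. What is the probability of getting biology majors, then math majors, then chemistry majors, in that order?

6/665

Each draw changes the counts, so multiply the conditional probabilities along the sequence:
P = 3/21 × 8/20 × 3/19 = 72/7980 = 6/665.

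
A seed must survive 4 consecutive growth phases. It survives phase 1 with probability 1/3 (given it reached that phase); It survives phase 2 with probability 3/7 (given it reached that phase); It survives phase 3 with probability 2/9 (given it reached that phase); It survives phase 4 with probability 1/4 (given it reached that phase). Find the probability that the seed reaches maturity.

Multiplying along the chain,
P = 1/3 × 3/7 × 2/9 × 1/4 = 6/756 = 1/126.

1/126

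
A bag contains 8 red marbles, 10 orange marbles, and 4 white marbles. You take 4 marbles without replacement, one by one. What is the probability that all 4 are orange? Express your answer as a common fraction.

6/209

P(all orange) = 10/22 × 9/21 × 8/20 × 7/19 = 5040/175560 = 6/209.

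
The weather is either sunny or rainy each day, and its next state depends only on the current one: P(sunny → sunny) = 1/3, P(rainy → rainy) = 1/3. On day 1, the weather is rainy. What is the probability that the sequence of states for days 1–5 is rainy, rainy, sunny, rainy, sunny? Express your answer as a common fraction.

8/81

Day 1 is given. For each transition, use the conditional probability from the current state:
P(rainy | rainy) = 1/3; P(sunny | rainy) = 2/3; P(rainy | sunny) = 2/3; P(sunny | rainy) = 2/3.
P = 1/3 × 2/3 × 2/3 × 2/3 = 8/81.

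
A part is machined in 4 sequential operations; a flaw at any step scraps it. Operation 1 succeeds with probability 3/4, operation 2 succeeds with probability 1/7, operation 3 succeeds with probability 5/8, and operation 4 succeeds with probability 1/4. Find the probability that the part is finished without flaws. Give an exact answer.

15/896

The events are sequential, so multiply the conditional probabilities:
P = 3/4 × 1/7 × 5/8 × 1/4 = 15/896.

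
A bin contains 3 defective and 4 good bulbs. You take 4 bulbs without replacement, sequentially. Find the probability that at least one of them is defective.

P(no defective) = 4/7 × 3/6 × 2/5 × 1/4 = 24/840 = 1/35.
P(at least one) = 1 − 1/35 = 34/35.

34/35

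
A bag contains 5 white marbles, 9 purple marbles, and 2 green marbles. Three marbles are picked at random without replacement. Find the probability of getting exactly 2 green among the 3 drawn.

One ordering (green drawn first) has probability 2/16 × 1/15 × 14/14 = 28/3360 = 1/120.
There are C(3,2) = 3 such orderings, each equally likely, so P = 3 × 1/120 = 1/40.

1/40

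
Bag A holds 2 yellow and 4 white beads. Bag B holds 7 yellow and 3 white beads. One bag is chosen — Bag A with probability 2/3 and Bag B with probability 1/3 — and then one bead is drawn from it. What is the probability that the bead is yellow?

41/90

From Bag A: P(yellow) = 2/6.
From Bag B: P(yellow) = 7/10.
Total probability = (2/3)(2/6) + (1/3)(7/10) = 41/90.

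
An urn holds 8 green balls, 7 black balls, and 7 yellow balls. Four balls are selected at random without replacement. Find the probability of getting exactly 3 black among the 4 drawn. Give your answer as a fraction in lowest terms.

One ordering (black drawn first) has probability 7/22 × 6/21 × 5/20 × 15/19 = 3150/175560 = 15/836.
There are C(4,3) = 4 such orderings, each equally likely, so P = 4 × 15/836 = 15/209.

15/209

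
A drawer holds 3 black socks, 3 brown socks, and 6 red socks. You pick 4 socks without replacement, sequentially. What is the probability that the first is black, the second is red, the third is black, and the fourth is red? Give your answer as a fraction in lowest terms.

1/66

Chain rule:
P = 3/12 × 6/11 × 2/10 × 5/9 = 180/11880 = 1/66.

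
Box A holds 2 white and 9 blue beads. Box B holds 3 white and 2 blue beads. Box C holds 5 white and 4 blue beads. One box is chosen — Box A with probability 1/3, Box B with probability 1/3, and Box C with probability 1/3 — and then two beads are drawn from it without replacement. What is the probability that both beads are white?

59/297

From Box A: P(both white) = (2/11)(1/10) = 1/55.
From Box B: P(both white) = (3/5)(2/4) = 3/10.
From Box C: P(both white) = (5/9)(4/8) = 5/18.
Total probability = (1/3)(1/55) + (1/3)(3/10) + (1/3)(5/18) = 59/297.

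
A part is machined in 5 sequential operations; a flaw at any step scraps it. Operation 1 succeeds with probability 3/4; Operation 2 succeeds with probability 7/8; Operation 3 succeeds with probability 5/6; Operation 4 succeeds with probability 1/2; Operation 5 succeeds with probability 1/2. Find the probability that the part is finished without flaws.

Multiplying along the chain,
P = 3/4 × 7/8 × 5/6 × 1/2 × 1/2 = 105/768 = 35/256.

35/256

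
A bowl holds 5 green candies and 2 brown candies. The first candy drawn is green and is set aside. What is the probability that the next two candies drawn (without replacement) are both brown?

1/15

With the first candy removed, 2 brown remain out of 6.
P = 2/6 × 1/5 = 2/30 = 1/15.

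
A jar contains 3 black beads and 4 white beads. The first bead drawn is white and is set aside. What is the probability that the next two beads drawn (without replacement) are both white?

1/5

After the first draw, 3 of the remaining 6 beads are white.
P = 3/6 × 2/5 = 6/30 = 1/5.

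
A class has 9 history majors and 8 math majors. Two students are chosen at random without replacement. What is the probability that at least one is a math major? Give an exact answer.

P(no math majors) = 9/17 × 8/16 = 72/272 = 9/34.
P(at least one) = 1 − 9/34 = 25/34.

25/34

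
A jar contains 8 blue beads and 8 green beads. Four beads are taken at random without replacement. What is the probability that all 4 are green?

1/26

P(all green) = 8/16 × 7/15 × 6/14 × 5/13 = 1680/43680 = 1/26.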